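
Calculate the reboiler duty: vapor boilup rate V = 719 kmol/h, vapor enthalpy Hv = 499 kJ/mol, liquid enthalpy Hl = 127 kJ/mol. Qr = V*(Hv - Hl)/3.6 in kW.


Qr = 719 * (499 - 127) / 3.6 = 719 * 372 / 3.6 = 74300

74300 kW


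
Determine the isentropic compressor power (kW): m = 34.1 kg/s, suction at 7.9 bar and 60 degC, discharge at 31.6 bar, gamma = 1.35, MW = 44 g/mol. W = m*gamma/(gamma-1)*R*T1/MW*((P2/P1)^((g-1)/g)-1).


Isentropic work: W = m*(gamma/(gamma-1))*(R*T1/MW)*((P2/P1)^((gamma-1)/gamma) - 1)
T1 = 60 + 273.15 = 333.15 K
Pressure ratio = 31.6 / 7.9 = 4
Exponent = (1.35 - 1)/1.35 = 0.259259
(P2/P1)^exp - 1 = 4^0.259259 - 1 = 0.432483
W = 34.1 * 1.35 / 0.35 * 8.314 * 333.15 / 44 * 0.432483 = 3581

3581 kW


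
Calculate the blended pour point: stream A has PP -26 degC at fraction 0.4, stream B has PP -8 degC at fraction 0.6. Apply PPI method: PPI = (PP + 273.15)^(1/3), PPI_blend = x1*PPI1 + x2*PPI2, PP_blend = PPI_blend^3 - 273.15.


PPI_1 = (-26 + 273.15)^(1/3) = 6.275575
PPI_2 = (-8 + 273.15)^(1/3) = 6.42437
PPI_blend = 0.4 * 6.275575 + 0.6 * 6.42437 = 6.364852
PP_blend = 6.364852^3 - 273.15 = 257.8487 - 273.15 = -15.3

-15.3 degC


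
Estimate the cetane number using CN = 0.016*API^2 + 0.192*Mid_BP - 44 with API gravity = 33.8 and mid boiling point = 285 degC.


CN = 0.016 * 33.8^2 + 0.192 * 285 - 44
CN = 18.27904 + 54.72 - 44 = 28.99904

28.99904


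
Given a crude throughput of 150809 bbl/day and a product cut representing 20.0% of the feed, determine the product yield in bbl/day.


Crude throughput = 150809 bbl/day
Fraction yield = 20.0%
yield = throughput * fraction / 100
yield = 150809 * 20.0 / 100 = 30161.8

30161.8 bbl/day


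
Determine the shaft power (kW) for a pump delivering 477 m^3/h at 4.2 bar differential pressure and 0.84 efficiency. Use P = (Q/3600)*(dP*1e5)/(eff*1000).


Q = 477 / 3600 = 0.1325 m^3/s
P = 0.1325 * (4.2 * 1e5) / 0.84 / 1000 = 66.25

66.25 kW


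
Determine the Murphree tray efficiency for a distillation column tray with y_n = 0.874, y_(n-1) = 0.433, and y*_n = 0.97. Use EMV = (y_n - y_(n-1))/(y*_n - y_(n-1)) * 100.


Murphree vapor efficiency: EMV = (y_n - y_(n-1)) / (y*_n - y_(n-1)) * 100
EMV = (0.874 - 0.433) / (0.97 - 0.433) * 100 = 0.441 / 0.537 * 100 = 82.12

82.12 %


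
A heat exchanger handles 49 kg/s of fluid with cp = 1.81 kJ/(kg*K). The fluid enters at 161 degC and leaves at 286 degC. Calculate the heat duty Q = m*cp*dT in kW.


Q = m_dot * cp * delta_T
delta_T = 286 - 161 = 125 K
Q = 49 * 1.81 * 125
= 88.69 * 125
= 11086.25 kW

11086.25 kW


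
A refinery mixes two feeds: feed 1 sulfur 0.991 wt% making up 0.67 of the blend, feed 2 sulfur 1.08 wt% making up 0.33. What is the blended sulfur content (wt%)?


Linear sulfur blending: S_blend = x1*S1 + x2*S2
Contribution 1: 0.67 * 0.991 = 0.66397 wt%
Contribution 2: 0.33 * 1.08 = 0.3564 wt%
S_blend = 0.66397 + 0.3564 = 1.02037

1.02037 wt%


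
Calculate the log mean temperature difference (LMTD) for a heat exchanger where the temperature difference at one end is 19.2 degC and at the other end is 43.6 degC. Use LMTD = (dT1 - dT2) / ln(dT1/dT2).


LMTD = (dT1 - dT2) / ln(dT1/dT2)
= (19.2 - 43.6) / ln(19.2 / 43.6) = -24.4 / -0.820147 = 29.75

29.75 degC


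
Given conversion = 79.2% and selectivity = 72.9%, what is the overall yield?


Overall yield = conversion (%) * selectivity (%) / 100
Conversion = 79.2%, Selectivity = 72.9%
Y = 79.2 * 72.9 / 100
= 57.7368 %

57.7368 %


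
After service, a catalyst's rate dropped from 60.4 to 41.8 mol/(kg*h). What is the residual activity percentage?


Activity (%) = (rate_used / rate_fresh) * 100
rate_used = 41.8, rate_fresh = 60.4
= (41.8 / 60.4) * 100
= 0.6921 * 100 = 69.21

69.21 %


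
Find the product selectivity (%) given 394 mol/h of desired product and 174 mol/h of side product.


Selectivity = desired / (desired + undesired) * 100
Total products = 394 + 174 = 568 mol/h
S = 394 / 568 * 100
= 0.6937 * 100
= 69.37 %

69.37 %


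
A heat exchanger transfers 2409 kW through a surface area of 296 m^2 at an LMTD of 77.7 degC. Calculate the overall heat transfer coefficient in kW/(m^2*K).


From Q = U*A*LMTD, U = Q / (A * LMTD)
U = 2409 / (296 * 77.7) = 2409 / 22999.2 = 0.1047

0.1047 kW/(m^2*K)


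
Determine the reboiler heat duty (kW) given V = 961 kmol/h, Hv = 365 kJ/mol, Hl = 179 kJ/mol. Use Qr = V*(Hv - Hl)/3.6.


Qr = 961 * (365 - 179) / 3.6 = 961 * 186 / 3.6 = 49650

49650 kW


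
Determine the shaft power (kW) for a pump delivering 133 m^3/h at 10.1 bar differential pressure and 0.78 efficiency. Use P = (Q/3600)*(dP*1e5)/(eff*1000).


Q = 133 / 3600 = 0.0369444 m^3/s
P = 0.0369444 * (10.1 * 1e5) / 0.78 / 1000 = 47.84

47.84 kW


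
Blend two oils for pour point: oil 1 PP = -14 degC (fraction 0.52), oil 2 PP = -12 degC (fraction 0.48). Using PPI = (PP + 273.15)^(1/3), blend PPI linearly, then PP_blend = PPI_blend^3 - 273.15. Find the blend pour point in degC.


PPI_1 = (-14 + 273.15)^(1/3) = 6.375541
PPI_2 = (-12 + 273.15)^(1/3) = 6.391901
PPI_blend = 0.52 * 6.375541 + 0.48 * 6.391901 = 6.383394
PP_blend = 6.383394^3 - 273.15 = 260.1087 - 273.15 = -13.04

-13.04 degC


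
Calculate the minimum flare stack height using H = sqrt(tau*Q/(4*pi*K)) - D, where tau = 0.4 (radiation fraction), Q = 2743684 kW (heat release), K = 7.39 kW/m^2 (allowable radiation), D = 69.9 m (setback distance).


tau*Q/(4*pi*K) = 0.4 * 2743684 / (4 * pi * 7.39) = 11817.9
sqrt(11817.9) = 108.71
H = 108.71 - 69.9 = 38.81

38.81 m


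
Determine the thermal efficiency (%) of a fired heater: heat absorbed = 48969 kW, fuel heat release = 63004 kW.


Furnace efficiency = Q_absorbed / Q_fuel * 100
= 48969 / 63004 * 100 = 77.72

77.72 %


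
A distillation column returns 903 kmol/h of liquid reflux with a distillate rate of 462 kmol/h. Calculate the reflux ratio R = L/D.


Reflux ratio definition: R = L / D (liquid returned / distillate withdrawn)
L = 903 kmol/h, D = 462 kmol/h
R = 903 / 462 = 1.955

1.955


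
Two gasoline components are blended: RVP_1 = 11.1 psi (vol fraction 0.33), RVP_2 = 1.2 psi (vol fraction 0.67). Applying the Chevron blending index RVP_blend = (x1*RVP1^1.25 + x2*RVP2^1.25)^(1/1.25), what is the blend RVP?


Chevron index: RVP_blend = (sum xi*RVPi^1.25)^(1/1.25)
RVP^1.25 terms: 0.33 * 11.1^1.25 + 0.67 * 1.2^1.25 = 7.52751
RVP_blend = 7.52751^(1/1.25) = 5.027

5.027 psi


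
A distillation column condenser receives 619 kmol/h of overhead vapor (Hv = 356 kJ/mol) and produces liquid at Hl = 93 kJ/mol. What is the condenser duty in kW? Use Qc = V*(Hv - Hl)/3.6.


Qc = 619 * (356 - 93) / 3.6 = 619 * 263 / 3.6 = 45220

45220 kW


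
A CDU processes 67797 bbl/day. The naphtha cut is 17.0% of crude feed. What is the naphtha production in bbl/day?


Crude throughput = 67797 bbl/day
Fraction yield = 17.0%
yield = throughput * fraction / 100
yield = 67797 * 17.0 / 100 = 11525.49

11525.49 bbl/day


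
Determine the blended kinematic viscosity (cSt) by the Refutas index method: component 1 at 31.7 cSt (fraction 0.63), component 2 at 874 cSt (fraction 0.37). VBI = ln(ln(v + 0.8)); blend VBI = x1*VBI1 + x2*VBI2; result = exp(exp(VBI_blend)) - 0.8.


Refutas method: VBN_i = 14.534*ln(ln(visc_i + 0.8)) + 10.975, blended linearly by mass fraction; since VBN is linear in VBI_i = ln(ln(visc_i + 0.8)) and the fractions sum to 1, blend VBI directly: visc = exp(exp(VBI_blend)) - 0.8
VBI_1 = ln(ln(31.7 + 0.8)) = 1.24739
VBI_2 = ln(ln(874 + 0.8)) = 1.91309
VBI_blend = 0.63 * 1.24739 + 0.37 * 1.91309 = 1.4937
visc_blend = exp(exp(1.4937)) - 0.8 = 85.13

85.13 cSt


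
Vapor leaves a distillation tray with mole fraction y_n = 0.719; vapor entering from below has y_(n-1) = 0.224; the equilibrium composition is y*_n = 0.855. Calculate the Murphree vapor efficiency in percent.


Murphree vapor efficiency: EMV = (y_n - y_(n-1)) / (y*_n - y_(n-1)) * 100
EMV = (0.719 - 0.224) / (0.855 - 0.224) * 100 = 0.495 / 0.631 * 100 = 78.45

78.45 %


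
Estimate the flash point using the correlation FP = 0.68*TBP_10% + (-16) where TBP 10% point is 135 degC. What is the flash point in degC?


FP = 0.68 * 135 + (-16) = 75.8

75.8 degC


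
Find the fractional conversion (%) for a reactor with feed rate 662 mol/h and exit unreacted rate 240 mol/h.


X = (F_in - F_out) / F_in * 100
Moles reacted = 662 - 240 = 422
X = 422 / 662 * 100
= 0.6375 * 100
= 63.75 %

63.75 %


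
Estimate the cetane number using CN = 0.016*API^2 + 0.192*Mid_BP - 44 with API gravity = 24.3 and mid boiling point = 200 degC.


CN = 0.016 * 24.3^2 + 0.192 * 200 - 44
CN = 9.44784 + 38.4 - 44 = 3.84784

3.84784


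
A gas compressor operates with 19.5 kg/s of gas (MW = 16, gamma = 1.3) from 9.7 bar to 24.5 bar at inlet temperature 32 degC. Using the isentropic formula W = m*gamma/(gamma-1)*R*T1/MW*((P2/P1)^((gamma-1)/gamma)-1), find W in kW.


Isentropic work: W = m*(gamma/(gamma-1))*(R*T1/MW)*((P2/P1)^((gamma-1)/gamma) - 1)
T1 = 32 + 273.15 = 305.15 K
Pressure ratio = 24.5 / 9.7 = 2.52577
Exponent = (1.3 - 1)/1.3 = 0.230769
(P2/P1)^exp - 1 = 2.52577^0.230769 - 1 = 0.238397
W = 19.5 * 1.3 / 0.3 * 8.314 * 305.15 / 16 * 0.238397 = 3194

3194 kW


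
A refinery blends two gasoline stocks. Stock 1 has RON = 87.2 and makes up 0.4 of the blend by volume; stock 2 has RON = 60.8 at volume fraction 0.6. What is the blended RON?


Linear blending: RON_blend = sum(vi * RONi)
Contribution 1: 0.4 * 87.2 = 34.88
Contribution 2: 0.6 * 60.8 = 36.48
RON_blend = 34.88 + 36.48 = 71.36

71.36


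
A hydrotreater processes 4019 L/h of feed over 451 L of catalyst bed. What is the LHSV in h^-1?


LHSV = volumetric feed rate / catalyst volume
= 4019 L/h / 451 L
= 8.911 h^-1

8.911 h^-1


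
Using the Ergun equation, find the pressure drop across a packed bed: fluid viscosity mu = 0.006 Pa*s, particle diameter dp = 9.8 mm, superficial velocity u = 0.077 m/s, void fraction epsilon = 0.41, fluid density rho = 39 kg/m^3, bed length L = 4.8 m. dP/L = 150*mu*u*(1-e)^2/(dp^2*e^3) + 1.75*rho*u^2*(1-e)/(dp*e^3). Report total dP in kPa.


dp = 9.8 mm = 0.0098 m
Viscous term = 150*0.006*0.077*(1-0.41)^2 / (0.0098^2*0.41^3) = 3644.46
Inertial term = 1.75*39*0.077^2*(1-0.41) / (0.0098*0.41^3) = 353.475
dP/L = 3644.46 + 353.475 = 3997.93 Pa/m
dP = 3997.93 * 4.8 / 1000 = 19.19 kPa

19.19 kPa


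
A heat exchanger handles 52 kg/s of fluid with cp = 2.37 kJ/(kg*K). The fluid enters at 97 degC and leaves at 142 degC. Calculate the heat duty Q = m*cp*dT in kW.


Q = m_dot * cp * delta_T
delta_T = 142 - 97 = 45 K
Q = 52 * 2.37 * 45
= 123.24 * 45
= 5545.8 kW

5545.8 kW


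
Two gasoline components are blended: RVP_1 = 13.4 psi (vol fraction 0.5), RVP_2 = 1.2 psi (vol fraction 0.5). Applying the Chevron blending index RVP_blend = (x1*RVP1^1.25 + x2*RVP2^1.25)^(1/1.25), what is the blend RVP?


Chevron index: RVP_blend = (sum xi*RVPi^1.25)^(1/1.25)
RVP^1.25 terms: 0.5 * 13.4^1.25 + 0.5 * 1.2^1.25 = 13.4469
RVP_blend = 13.4469^(1/1.25) = 7.996

7.996 psi


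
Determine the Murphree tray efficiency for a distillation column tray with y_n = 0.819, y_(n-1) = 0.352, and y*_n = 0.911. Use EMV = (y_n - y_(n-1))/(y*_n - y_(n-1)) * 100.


Murphree vapor efficiency: EMV = (y_n - y_(n-1)) / (y*_n - y_(n-1)) * 100
EMV = (0.819 - 0.352) / (0.911 - 0.352) * 100 = 0.467 / 0.559 * 100 = 83.54

83.54 %


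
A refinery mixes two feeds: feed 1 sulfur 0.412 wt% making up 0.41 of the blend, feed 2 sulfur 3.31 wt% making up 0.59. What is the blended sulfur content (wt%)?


Linear sulfur blending: S_blend = x1*S1 + x2*S2
Contribution 1: 0.41 * 0.412 = 0.16892 wt%
Contribution 2: 0.59 * 3.31 = 1.9529 wt%
S_blend = 0.16892 + 1.9529 = 2.12182

2.12182 wt%


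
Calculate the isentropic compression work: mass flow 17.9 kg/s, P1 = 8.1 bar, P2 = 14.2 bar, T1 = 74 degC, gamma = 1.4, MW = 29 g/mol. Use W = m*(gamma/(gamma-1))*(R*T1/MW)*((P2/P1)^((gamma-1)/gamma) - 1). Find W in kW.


Isentropic work: W = m*(gamma/(gamma-1))*(R*T1/MW)*((P2/P1)^((gamma-1)/gamma) - 1)
T1 = 74 + 273.15 = 347.15 K
Pressure ratio = 14.2 / 8.1 = 1.75309
Exponent = (1.4 - 1)/1.4 = 0.285714
(P2/P1)^exp - 1 = 1.75309^0.285714 - 1 = 0.173973
W = 17.9 * 1.4 / 0.4 * 8.314 * 347.15 / 29 * 0.173973 = 1085

1085 kW


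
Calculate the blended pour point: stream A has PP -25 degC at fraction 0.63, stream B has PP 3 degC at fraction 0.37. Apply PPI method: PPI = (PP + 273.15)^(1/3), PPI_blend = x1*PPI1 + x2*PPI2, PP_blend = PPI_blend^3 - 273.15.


PPI_1 = (-25 + 273.15)^(1/3) = 6.284028
PPI_2 = (3 + 273.15)^(1/3) = 6.512009
PPI_blend = 0.63 * 6.284028 + 0.37 * 6.512009 = 6.368381
PP_blend = 6.368381^3 - 273.15 = 258.2778 - 273.15 = -14.87

-14.87 degC


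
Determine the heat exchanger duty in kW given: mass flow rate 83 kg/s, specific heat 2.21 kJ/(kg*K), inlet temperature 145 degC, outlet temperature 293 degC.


Q = m_dot * cp * delta_T
delta_T = 293 - 145 = 148 K
Q = 83 * 2.21 * 148
= 183.43 * 148
= 27147.64 kW

27147.64 kW


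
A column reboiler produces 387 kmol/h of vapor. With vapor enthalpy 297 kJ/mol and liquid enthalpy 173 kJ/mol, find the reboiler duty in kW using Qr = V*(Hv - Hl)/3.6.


Qr = 387 * (297 - 173) / 3.6 = 387 * 124 / 3.6 = 13330

13330 kW


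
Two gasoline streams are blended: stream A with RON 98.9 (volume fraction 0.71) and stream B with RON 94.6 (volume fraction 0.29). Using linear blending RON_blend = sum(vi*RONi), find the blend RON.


Linear blending: RON_blend = sum(vi * RONi)
Contribution 1: 0.71 * 98.9 = 70.219
Contribution 2: 0.29 * 94.6 = 27.434
RON_blend = 70.219 + 27.434 = 97.653

97.653


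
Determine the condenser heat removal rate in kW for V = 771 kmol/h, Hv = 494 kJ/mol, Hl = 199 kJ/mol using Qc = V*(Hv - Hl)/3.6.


Qc = 771 * (494 - 199) / 3.6 = 771 * 295 / 3.6 = 63180

63180 kW


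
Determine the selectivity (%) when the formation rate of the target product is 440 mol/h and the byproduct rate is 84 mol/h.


Selectivity = desired / (desired + undesired) * 100
Total products = 440 + 84 = 524 mol/h
S = 440 / 524 * 100
= 0.8397 * 100
= 83.97 %

83.97 %


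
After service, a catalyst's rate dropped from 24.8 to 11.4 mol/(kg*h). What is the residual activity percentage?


Activity (%) = (rate_used / rate_fresh) * 100
rate_used = 11.4, rate_fresh = 24.8
= (11.4 / 24.8) * 100
= 0.4597 * 100 = 45.97

45.97 %


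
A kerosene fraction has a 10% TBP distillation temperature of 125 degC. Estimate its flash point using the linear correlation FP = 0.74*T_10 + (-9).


FP = 0.74 * 125 + (-9) = 83.5

83.5 degC


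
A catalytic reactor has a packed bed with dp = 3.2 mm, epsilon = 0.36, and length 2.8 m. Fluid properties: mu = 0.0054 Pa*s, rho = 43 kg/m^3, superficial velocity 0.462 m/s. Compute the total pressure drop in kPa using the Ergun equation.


dp = 3.2 mm = 0.0032 m
Viscous term = 150*0.0054*0.462*(1-0.36)^2 / (0.0032^2*0.36^3) = 320833
Inertial term = 1.75*43*0.462^2*(1-0.36) / (0.0032*0.36^3) = 68851.4
dP/L = 320833 + 68851.4 = 389684 Pa/m
dP = 389684 * 2.8 / 1000 = 1091 kPa

1091 kPa


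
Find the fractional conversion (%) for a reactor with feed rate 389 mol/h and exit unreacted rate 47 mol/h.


X = (F_in - F_out) / F_in * 100
Moles reacted = 389 - 47 = 342
X = 342 / 389 * 100
= 0.8792 * 100
= 87.92 %

87.92 %


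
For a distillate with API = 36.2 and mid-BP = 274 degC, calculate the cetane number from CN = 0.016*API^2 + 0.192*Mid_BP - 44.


CN = 0.016 * 36.2^2 + 0.192 * 274 - 44
CN = 20.96704 + 52.608 - 44 = 29.57504

29.57504


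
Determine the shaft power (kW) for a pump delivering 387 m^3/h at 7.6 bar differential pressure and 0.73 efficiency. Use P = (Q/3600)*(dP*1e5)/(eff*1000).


Q = 387 / 3600 = 0.1075 m^3/s
P = 0.1075 * (7.6 * 1e5) / 0.73 / 1000 = 111.9

111.9 kW


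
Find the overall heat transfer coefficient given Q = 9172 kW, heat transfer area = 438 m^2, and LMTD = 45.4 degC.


From Q = U*A*LMTD, U = Q / (A * LMTD)
U = 9172 / (438 * 45.4) = 9172 / 19885.2 = 0.4612

0.4612 kW/(m^2*K)


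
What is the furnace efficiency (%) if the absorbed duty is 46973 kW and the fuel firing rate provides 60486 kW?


Furnace efficiency = Q_absorbed / Q_fuel * 100
= 46973 / 60486 * 100 = 77.66

77.66 %


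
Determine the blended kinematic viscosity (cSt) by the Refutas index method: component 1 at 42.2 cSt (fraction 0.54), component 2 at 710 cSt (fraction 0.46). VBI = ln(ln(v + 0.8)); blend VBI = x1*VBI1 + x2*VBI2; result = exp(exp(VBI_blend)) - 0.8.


Refutas method: VBN_i = 14.534*ln(ln(visc_i + 0.8)) + 10.975, blended linearly by mass fraction; since VBN is linear in VBI_i = ln(ln(visc_i + 0.8)) and the fractions sum to 1, blend VBI directly: visc = exp(exp(VBI_blend)) - 0.8
VBI_1 = ln(ln(42.2 + 0.8)) = 1.32474
VBI_2 = ln(ln(710 + 0.8)) = 1.88196
VBI_blend = 0.54 * 1.32474 + 0.46 * 1.88196 = 1.58106
visc_blend = exp(exp(1.58106)) - 0.8 = 128.2

128.2 cSt


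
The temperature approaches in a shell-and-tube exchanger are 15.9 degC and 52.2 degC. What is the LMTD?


LMTD = (dT1 - dT2) / ln(dT1/dT2)
= (15.9 - 52.2) / ln(15.9 / 52.2) = -36.3 / -1.18876 = 30.54

30.54 degC


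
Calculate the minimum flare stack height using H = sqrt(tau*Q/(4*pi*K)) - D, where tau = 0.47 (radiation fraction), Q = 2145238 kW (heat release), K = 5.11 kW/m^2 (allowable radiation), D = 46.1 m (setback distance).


tau*Q/(4*pi*K) = 0.47 * 2145238 / (4 * pi * 5.11) = 15701.6
sqrt(15701.6) = 125.306
H = 125.306 - 46.1 = 79.21

79.21 m


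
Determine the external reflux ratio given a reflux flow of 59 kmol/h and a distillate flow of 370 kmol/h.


Reflux ratio definition: R = L / D (liquid returned / distillate withdrawn)
L = 59 kmol/h, D = 370 kmol/h
R = 59 / 370 = 0.1595

0.1595


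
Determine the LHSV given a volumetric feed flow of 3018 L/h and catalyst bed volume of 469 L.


LHSV = volumetric feed rate / catalyst volume
= 3018 L/h / 469 L
= 6.435 h^-1

6.435 h^-1


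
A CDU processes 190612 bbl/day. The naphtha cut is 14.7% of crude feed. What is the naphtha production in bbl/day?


Crude throughput = 190612 bbl/day
Fraction yield = 14.7%
yield = throughput * fraction / 100
yield = 190612 * 14.7 / 100 = 28019.964

28019.964 bbl/day


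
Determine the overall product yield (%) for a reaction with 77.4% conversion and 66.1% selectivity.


Overall yield = conversion (%) * selectivity (%) / 100
Conversion = 77.4%, Selectivity = 66.1%
Y = 77.4 * 66.1 / 100
= 51.1614 %

51.1614 %


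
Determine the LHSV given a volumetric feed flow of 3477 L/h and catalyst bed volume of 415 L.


LHSV = volumetric feed rate / catalyst volume
= 3477 L/h / 415 L
= 8.378 h^-1

8.378 h^-1


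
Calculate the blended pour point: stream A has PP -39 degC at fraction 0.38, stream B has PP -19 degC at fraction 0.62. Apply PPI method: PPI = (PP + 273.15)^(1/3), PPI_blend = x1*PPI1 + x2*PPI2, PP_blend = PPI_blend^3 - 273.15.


PPI_1 = (-39 + 273.15)^(1/3) = 6.163557
PPI_2 = (-19 + 273.15)^(1/3) = 6.334272
PPI_blend = 0.38 * 6.163557 + 0.62 * 6.334272 = 6.2694
PP_blend = 6.2694^3 - 273.15 = 246.4211 - 273.15 = -26.73

-26.73 degC


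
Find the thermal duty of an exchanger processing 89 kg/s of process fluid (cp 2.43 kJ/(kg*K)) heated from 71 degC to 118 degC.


Q = m_dot * cp * delta_T
delta_T = 118 - 71 = 47 K
Q = 89 * 2.43 * 47
= 216.27 * 47
= 10164.69 kW

10164.69 kW


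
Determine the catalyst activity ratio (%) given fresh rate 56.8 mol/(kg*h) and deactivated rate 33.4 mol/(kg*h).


Activity (%) = (rate_used / rate_fresh) * 100
rate_used = 33.4, rate_fresh = 56.8
= (33.4 / 56.8) * 100
= 0.5880 * 100 = 58.80

58.80 %


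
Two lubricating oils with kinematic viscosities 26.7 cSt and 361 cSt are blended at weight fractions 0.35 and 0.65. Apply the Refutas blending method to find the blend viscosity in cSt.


Refutas method: VBN_i = 14.534*ln(ln(visc_i + 0.8)) + 10.975, blended linearly by mass fraction; since VBN is linear in VBI_i = ln(ln(visc_i + 0.8)) and the fractions sum to 1, blend VBI directly: visc = exp(exp(VBI_blend)) - 0.8
VBI_1 = ln(ln(26.7 + 0.8)) = 1.19821
VBI_2 = ln(ln(361 + 0.8)) = 1.77344
VBI_blend = 0.35 * 1.19821 + 0.65 * 1.77344 = 1.57211
visc_blend = exp(exp(1.57211)) - 0.8 = 122.8

122.8 cSt


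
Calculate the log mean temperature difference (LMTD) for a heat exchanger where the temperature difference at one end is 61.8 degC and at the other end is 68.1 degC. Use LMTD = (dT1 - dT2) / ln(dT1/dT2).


LMTD = (dT1 - dT2) / ln(dT1/dT2)
= (61.8 - 68.1) / ln(61.8 / 68.1) = -6.3 / -0.0970738 = 64.90

64.90 degC


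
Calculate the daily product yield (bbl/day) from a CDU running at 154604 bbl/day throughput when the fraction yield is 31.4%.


Crude throughput = 154604 bbl/day
Fraction yield = 31.4%
yield = throughput * fraction / 100
yield = 154604 * 31.4 / 100 = 48545.656

48545.656 bbl/day


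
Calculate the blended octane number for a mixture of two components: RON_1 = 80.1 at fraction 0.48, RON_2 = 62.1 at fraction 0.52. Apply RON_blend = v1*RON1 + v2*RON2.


Linear blending: RON_blend = sum(vi * RONi)
Contribution 1: 0.48 * 80.1 = 38.448
Contribution 2: 0.52 * 62.1 = 32.292
RON_blend = 38.448 + 32.292 = 70.74

70.74


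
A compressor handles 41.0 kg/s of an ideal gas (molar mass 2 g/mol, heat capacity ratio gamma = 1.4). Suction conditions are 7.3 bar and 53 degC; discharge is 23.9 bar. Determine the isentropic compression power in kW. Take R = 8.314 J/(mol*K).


Isentropic work: W = m*(gamma/(gamma-1))*(R*T1/MW)*((P2/P1)^((gamma-1)/gamma) - 1)
T1 = 53 + 273.15 = 326.15 K
Pressure ratio = 23.9 / 7.3 = 3.27397
Exponent = (1.4 - 1)/1.4 = 0.285714
(P2/P1)^exp - 1 = 3.27397^0.285714 - 1 = 0.403344
W = 41.0 * 1.4 / 0.4 * 8.314 * 326.15 / 2 * 0.403344 = 78470

78470 kW


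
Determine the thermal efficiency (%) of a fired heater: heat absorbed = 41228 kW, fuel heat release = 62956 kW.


Furnace efficiency = Q_absorbed / Q_fuel * 100
= 41228 / 62956 * 100 = 65.49

65.49 %


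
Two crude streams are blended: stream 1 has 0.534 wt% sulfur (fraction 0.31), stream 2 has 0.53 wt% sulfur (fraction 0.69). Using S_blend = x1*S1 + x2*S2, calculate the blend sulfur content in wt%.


Linear sulfur blending: S_blend = x1*S1 + x2*S2
Contribution 1: 0.31 * 0.534 = 0.16554 wt%
Contribution 2: 0.69 * 0.53 = 0.3657 wt%
S_blend = 0.16554 + 0.3657 = 0.53124

0.53124 wt%


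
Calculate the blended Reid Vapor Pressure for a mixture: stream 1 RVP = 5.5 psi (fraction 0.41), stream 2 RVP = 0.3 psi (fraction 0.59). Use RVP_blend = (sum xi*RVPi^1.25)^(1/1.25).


Chevron index: RVP_blend = (sum xi*RVPi^1.25)^(1/1.25)
RVP^1.25 terms: 0.41 * 5.5^1.25 + 0.59 * 0.3^1.25 = 3.58432
RVP_blend = 3.58432^(1/1.25) = 2.777

2.777 psi


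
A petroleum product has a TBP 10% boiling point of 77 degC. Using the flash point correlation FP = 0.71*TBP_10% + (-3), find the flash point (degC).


FP = 0.71 * 77 + (-3) = 51.67

51.67 degC


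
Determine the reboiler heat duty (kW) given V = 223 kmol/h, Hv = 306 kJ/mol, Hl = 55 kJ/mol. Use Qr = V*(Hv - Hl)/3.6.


Qr = 223 * (306 - 55) / 3.6 = 223 * 251 / 3.6 = 15550

15550 kW


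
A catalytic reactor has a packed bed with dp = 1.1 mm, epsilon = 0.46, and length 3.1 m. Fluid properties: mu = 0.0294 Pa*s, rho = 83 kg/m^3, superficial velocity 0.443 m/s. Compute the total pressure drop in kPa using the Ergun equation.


dp = 1.1 mm = 0.0011 m
Viscous term = 150*0.0294*0.443*(1-0.46)^2 / (0.0011^2*0.46^3) = 4836940
Inertial term = 1.75*83*0.443^2*(1-0.46) / (0.0011*0.46^3) = 143764
dP/L = 4836940 + 143764 = 4980700 Pa/m
dP = 4980700 * 3.1 / 1000 = 15440 kPa

15440 kPa


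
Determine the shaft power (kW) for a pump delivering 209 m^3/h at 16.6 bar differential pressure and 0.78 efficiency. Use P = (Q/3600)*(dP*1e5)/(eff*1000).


Q = 209 / 3600 = 0.0580556 m^3/s
P = 0.0580556 * (16.6 * 1e5) / 0.78 / 1000 = 123.6

123.6 kW


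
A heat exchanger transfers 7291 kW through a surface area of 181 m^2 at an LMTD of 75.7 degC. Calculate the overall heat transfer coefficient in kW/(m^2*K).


From Q = U*A*LMTD, U = Q / (A * LMTD)
U = 7291 / (181 * 75.7) = 7291 / 13701.7 = 0.5321

0.5321 kW/(m^2*K)


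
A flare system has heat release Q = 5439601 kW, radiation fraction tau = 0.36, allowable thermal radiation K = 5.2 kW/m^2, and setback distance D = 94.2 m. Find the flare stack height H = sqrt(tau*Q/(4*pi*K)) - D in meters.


tau*Q/(4*pi*K) = 0.36 * 5439601 / (4 * pi * 5.2) = 29967.9
sqrt(29967.9) = 173.112
H = 173.112 - 94.2 = 78.91

78.91 m


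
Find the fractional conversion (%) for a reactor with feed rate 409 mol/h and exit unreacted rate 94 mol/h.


X = (F_in - F_out) / F_in * 100
Moles reacted = 409 - 94 = 315
X = 315 / 409 * 100
= 0.7702 * 100
= 77.02 %

77.02 %


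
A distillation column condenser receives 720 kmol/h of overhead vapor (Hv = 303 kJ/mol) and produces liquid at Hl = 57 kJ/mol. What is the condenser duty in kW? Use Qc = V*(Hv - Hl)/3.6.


Qc = 720 * (303 - 57) / 3.6 = 720 * 246 / 3.6 = 49200

49200 kW


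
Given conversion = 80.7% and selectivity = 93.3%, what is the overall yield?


Overall yield = conversion (%) * selectivity (%) / 100
Conversion = 80.7%, Selectivity = 93.3%
Y = 80.7 * 93.3 / 100
= 75.2931 %

75.2931 %


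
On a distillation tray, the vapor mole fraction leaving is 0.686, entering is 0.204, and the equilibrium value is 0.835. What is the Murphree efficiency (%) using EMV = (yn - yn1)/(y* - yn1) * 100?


Murphree vapor efficiency: EMV = (y_n - y_(n-1)) / (y*_n - y_(n-1)) * 100
EMV = (0.686 - 0.204) / (0.835 - 0.204) * 100 = 0.482 / 0.631 * 100 = 76.39

76.39 %


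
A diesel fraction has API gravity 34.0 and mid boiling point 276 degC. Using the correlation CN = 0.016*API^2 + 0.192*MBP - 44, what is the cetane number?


CN = 0.016 * 34.0^2 + 0.192 * 276 - 44
CN = 18.496 + 52.992 - 44 = 27.488

27.488


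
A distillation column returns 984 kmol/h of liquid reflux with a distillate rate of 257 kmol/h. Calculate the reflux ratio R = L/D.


Reflux ratio definition: R = L / D (liquid returned / distillate withdrawn)
L = 984 kmol/h, D = 257 kmol/h
R = 984 / 257 = 3.829

3.829


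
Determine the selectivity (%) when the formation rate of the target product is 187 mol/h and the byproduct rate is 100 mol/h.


Selectivity = desired / (desired + undesired) * 100
Total products = 187 + 100 = 287 mol/h
S = 187 / 287 * 100
= 0.6516 * 100
= 65.16 %

65.16 %


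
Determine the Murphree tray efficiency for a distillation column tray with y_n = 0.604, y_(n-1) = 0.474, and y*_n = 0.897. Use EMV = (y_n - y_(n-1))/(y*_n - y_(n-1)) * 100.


Murphree vapor efficiency: EMV = (y_n - y_(n-1)) / (y*_n - y_(n-1)) * 100
EMV = (0.604 - 0.474) / (0.897 - 0.474) * 100 = 0.13 / 0.423 * 100 = 30.73

30.73 %


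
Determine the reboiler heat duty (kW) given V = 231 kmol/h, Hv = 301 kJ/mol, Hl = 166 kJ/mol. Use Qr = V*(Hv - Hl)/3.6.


Qr = 231 * (301 - 166) / 3.6 = 231 * 135 / 3.6 = 8662

8662 kW


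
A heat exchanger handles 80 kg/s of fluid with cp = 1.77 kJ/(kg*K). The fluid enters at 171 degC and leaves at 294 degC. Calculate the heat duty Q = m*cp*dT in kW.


Q = m_dot * cp * delta_T
delta_T = 294 - 171 = 123 K
Q = 80 * 1.77 * 123
= 141.6 * 123
= 17416.8 kW

17416.8 kW


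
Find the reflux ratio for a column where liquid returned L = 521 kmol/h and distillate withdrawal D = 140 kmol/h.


Reflux ratio definition: R = L / D (liquid returned / distillate withdrawn)
L = 521 kmol/h, D = 140 kmol/h
R = 521 / 140 = 3.721

3.721


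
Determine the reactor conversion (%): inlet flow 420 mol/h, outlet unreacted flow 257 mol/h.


X = (F_in - F_out) / F_in * 100
Moles reacted = 420 - 257 = 163
X = 163 / 420 * 100
= 0.3881 * 100
= 38.81 %

38.81 %


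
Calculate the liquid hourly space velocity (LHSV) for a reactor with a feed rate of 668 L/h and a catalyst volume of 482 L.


LHSV = volumetric feed rate / catalyst volume
= 668 L/h / 482 L
= 1.386 h^-1

1.386 h^-1


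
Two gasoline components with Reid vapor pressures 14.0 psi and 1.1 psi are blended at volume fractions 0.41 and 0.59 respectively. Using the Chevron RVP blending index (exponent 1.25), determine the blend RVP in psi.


Chevron index: RVP_blend = (sum xi*RVPi^1.25)^(1/1.25)
RVP^1.25 terms: 0.41 * 14.0^1.25 + 0.59 * 1.1^1.25 = 11.7677
RVP_blend = 11.7677^(1/1.25) = 7.187

7.187 psi


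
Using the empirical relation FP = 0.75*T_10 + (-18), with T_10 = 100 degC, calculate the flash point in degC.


FP = 0.75 * 100 + (-18) = 57

57 degC


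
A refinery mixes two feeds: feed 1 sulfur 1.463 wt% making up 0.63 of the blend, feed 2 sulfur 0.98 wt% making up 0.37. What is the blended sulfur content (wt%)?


Linear sulfur blending: S_blend = x1*S1 + x2*S2
Contribution 1: 0.63 * 1.463 = 0.92169 wt%
Contribution 2: 0.37 * 0.98 = 0.3626 wt%
S_blend = 0.92169 + 0.3626 = 1.28429

1.28429 wt%


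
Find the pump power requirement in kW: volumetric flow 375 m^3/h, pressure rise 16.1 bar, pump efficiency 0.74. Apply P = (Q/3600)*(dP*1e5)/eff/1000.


Q = 375 / 3600 = 0.104167 m^3/s
P = 0.104167 * (16.1 * 1e5) / 0.74 / 1000 = 226.6

226.6 kW


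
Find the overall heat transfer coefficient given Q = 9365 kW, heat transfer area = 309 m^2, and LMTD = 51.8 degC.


From Q = U*A*LMTD, U = Q / (A * LMTD)
U = 9365 / (309 * 51.8) = 9365 / 16006.2 = 0.5851

0.5851 kW/(m^2*K)


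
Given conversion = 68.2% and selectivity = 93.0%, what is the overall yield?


Overall yield = conversion (%) * selectivity (%) / 100
Conversion = 68.2%, Selectivity = 93.0%
Y = 68.2 * 93.0 / 100
= 63.426 %

63.426 %


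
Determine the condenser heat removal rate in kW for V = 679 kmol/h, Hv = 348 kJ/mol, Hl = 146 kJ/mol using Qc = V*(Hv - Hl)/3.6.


Qc = 679 * (348 - 146) / 3.6 = 679 * 202 / 3.6 = 38100

38100 kW


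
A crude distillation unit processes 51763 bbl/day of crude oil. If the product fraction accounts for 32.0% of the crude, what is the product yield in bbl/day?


Crude throughput = 51763 bbl/day
Fraction yield = 32.0%
yield = throughput * fraction / 100
yield = 51763 * 32.0 / 100 = 16564.16

16564.16 bbl/day


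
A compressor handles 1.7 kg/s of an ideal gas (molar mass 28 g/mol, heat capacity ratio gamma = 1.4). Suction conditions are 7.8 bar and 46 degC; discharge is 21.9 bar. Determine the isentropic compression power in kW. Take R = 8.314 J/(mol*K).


Isentropic work: W = m*(gamma/(gamma-1))*(R*T1/MW)*((P2/P1)^((gamma-1)/gamma) - 1)
T1 = 46 + 273.15 = 319.15 K
Pressure ratio = 21.9 / 7.8 = 2.80769
Exponent = (1.4 - 1)/1.4 = 0.285714
(P2/P1)^exp - 1 = 2.80769^0.285714 - 1 = 0.343073
W = 1.7 * 1.4 / 0.4 * 8.314 * 319.15 / 28 * 0.343073 = 193.4

193.4 kW


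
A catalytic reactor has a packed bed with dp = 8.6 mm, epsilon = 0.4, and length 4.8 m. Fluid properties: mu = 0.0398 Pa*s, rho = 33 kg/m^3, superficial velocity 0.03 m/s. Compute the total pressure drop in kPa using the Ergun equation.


dp = 8.6 mm = 0.0086 m
Viscous term = 150*0.0398*0.03*(1-0.4)^2 / (0.0086^2*0.4^3) = 13621.4
Inertial term = 1.75*33*0.03^2*(1-0.4) / (0.0086*0.4^3) = 56.6588
dP/L = 13621.4 + 56.6588 = 13678.1 Pa/m
dP = 13678.1 * 4.8 / 1000 = 65.65 kPa

65.65 kPa


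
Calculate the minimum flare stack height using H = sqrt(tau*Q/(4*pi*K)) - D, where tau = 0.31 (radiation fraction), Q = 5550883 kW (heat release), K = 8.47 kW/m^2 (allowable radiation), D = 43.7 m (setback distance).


tau*Q/(4*pi*K) = 0.31 * 5550883 / (4 * pi * 8.47) = 16167
sqrt(16167) = 127.15
H = 127.15 - 43.7 = 83.45

83.45 m


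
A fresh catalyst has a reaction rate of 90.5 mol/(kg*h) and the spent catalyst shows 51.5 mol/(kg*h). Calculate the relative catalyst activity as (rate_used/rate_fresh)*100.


Activity (%) = (rate_used / rate_fresh) * 100
rate_used = 51.5, rate_fresh = 90.5
= (51.5 / 90.5) * 100
= 0.5691 * 100 = 56.91

56.91 %


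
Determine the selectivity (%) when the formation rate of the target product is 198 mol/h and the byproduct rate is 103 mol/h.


Selectivity = desired / (desired + undesired) * 100
Total products = 198 + 103 = 301 mol/h
S = 198 / 301 * 100
= 0.6578 * 100
= 65.78 %

65.78 %


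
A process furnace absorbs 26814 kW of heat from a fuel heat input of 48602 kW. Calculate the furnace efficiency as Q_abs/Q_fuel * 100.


Furnace efficiency = Q_absorbed / Q_fuel * 100
= 26814 / 48602 * 100 = 55.17

55.17 %


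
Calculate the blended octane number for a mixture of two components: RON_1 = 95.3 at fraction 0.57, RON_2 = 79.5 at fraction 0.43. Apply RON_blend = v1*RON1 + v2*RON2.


Linear blending: RON_blend = sum(vi * RONi)
Contribution 1: 0.57 * 95.3 = 54.321
Contribution 2: 0.43 * 79.5 = 34.185
RON_blend = 54.321 + 34.185 = 88.506

88.506


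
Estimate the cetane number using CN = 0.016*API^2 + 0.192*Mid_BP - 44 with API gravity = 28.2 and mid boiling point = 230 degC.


CN = 0.016 * 28.2^2 + 0.192 * 230 - 44
CN = 12.72384 + 44.16 - 44 = 12.88384

12.88384


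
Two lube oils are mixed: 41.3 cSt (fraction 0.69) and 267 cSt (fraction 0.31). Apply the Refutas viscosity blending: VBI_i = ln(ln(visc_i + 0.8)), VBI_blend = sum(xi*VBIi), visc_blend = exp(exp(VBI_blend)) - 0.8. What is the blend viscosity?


Refutas method: VBN_i = 14.534*ln(ln(visc_i + 0.8)) + 10.975, blended linearly by mass fraction; since VBN is linear in VBI_i = ln(ln(visc_i + 0.8)) and the fractions sum to 1, blend VBI directly: visc = exp(exp(VBI_blend)) - 0.8
VBI_1 = ln(ln(41.3 + 0.8)) = 1.3191
VBI_2 = ln(ln(267 + 0.8)) = 1.72102
VBI_blend = 0.69 * 1.3191 + 0.31 * 1.72102 = 1.4437
visc_blend = exp(exp(1.4437)) - 0.8 = 68.35

68.35 cSt


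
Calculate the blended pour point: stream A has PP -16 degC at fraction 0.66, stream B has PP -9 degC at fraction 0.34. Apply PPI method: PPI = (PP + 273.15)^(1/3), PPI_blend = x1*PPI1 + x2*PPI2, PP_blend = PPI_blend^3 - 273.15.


PPI_1 = (-16 + 273.15)^(1/3) = 6.359098
PPI_2 = (-9 + 273.15)^(1/3) = 6.416283
PPI_blend = 0.66 * 6.359098 + 0.34 * 6.416283 = 6.378541
PP_blend = 6.378541^3 - 273.15 = 259.5159 - 273.15 = -13.63

-13.63 degC


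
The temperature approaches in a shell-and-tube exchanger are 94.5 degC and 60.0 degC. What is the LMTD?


LMTD = (dT1 - dT2) / ln(dT1/dT2)
= (94.5 - 60.0) / ln(94.5 / 60.0) = 34.5 / 0.454255 = 75.95

75.95 degC


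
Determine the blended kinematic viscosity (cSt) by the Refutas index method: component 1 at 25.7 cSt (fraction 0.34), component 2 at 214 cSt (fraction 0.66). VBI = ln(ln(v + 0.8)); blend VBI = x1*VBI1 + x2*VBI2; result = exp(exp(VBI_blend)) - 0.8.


Refutas method: VBN_i = 14.534*ln(ln(visc_i + 0.8)) + 10.975, blended linearly by mass fraction; since VBN is linear in VBI_i = ln(ln(visc_i + 0.8)) and the fractions sum to 1, blend VBI directly: visc = exp(exp(VBI_blend)) - 0.8
VBI_1 = ln(ln(25.7 + 0.8)) = 1.18697
VBI_2 = ln(ln(214 + 0.8)) = 1.68077
VBI_blend = 0.34 * 1.18697 + 0.66 * 1.68077 = 1.51288
visc_blend = exp(exp(1.51288)) - 0.8 = 92.87

92.87 cSt


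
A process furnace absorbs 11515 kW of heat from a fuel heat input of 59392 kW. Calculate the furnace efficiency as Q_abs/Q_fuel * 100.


Furnace efficiency = Q_absorbed / Q_fuel * 100
= 11515 / 59392 * 100 = 19.39

19.39 %


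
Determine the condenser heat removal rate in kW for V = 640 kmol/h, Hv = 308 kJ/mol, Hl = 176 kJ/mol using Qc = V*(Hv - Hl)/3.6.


Qc = 640 * (308 - 176) / 3.6 = 640 * 132 / 3.6 = 23470

23470 kW


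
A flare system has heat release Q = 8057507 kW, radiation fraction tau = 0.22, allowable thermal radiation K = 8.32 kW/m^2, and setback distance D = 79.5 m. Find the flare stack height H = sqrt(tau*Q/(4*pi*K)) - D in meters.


tau*Q/(4*pi*K) = 0.22 * 8057507 / (4 * pi * 8.32) = 16954.7
sqrt(16954.7) = 130.21
H = 130.21 - 79.5 = 50.71

50.71 m


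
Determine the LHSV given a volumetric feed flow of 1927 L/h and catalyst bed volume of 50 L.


LHSV = volumetric feed rate / catalyst volume
= 1927 L/h / 50 L
= 38.54 h^-1

38.54 h^-1


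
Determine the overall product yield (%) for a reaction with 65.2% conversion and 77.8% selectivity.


Overall yield = conversion (%) * selectivity (%) / 100
Conversion = 65.2%, Selectivity = 77.8%
Y = 65.2 * 77.8 / 100
= 50.7256 %

50.7256 %


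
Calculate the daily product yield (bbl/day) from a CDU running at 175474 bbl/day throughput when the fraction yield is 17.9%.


Crude throughput = 175474 bbl/day
Fraction yield = 17.9%
yield = throughput * fraction / 100
yield = 175474 * 17.9 / 100 = 31409.846

31409.846 bbl/day


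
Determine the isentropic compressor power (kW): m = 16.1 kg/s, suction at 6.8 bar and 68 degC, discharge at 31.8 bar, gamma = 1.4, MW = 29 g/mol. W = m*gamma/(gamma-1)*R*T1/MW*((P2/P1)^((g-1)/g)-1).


Isentropic work: W = m*(gamma/(gamma-1))*(R*T1/MW)*((P2/P1)^((gamma-1)/gamma) - 1)
T1 = 68 + 273.15 = 341.15 K
Pressure ratio = 31.8 / 6.8 = 4.67647
Exponent = (1.4 - 1)/1.4 = 0.285714
(P2/P1)^exp - 1 = 4.67647^0.285714 - 1 = 0.553835
W = 16.1 * 1.4 / 0.4 * 8.314 * 341.15 / 29 * 0.553835 = 3052

3052 kW


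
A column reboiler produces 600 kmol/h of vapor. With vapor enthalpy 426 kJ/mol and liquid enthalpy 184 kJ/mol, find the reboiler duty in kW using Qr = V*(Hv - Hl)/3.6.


Qr = 600 * (426 - 184) / 3.6 = 600 * 242 / 3.6 = 40330

40330 kW


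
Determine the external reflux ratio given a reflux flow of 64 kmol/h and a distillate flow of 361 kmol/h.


Reflux ratio definition: R = L / D (liquid returned / distillate withdrawn)
L = 64 kmol/h, D = 361 kmol/h
R = 64 / 361 = 0.1773

0.1773


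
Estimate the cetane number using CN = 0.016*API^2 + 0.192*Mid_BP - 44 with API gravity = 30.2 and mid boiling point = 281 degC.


CN = 0.016 * 30.2^2 + 0.192 * 281 - 44
CN = 14.59264 + 53.952 - 44 = 24.54464

24.54464


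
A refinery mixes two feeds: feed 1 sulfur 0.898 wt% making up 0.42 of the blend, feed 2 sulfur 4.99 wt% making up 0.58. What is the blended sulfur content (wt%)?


Linear sulfur blending: S_blend = x1*S1 + x2*S2
Contribution 1: 0.42 * 0.898 = 0.37716 wt%
Contribution 2: 0.58 * 4.99 = 2.8942 wt%
S_blend = 0.37716 + 2.8942 = 3.27136

3.27136 wt%


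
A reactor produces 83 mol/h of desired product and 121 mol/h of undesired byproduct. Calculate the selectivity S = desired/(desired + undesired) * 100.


Selectivity = desired / (desired + undesired) * 100
Total products = 83 + 121 = 204 mol/h
S = 83 / 204 * 100
= 0.4069 * 100
= 40.69 %

40.69 %


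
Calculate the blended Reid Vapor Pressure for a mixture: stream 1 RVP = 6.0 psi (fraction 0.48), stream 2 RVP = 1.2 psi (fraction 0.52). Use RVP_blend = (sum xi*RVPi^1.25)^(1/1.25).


Chevron index: RVP_blend = (sum xi*RVPi^1.25)^(1/1.25)
RVP^1.25 terms: 0.48 * 6.0^1.25 + 0.52 * 1.2^1.25 = 5.16054
RVP_blend = 5.16054^(1/1.25) = 3.717

3.717 psi


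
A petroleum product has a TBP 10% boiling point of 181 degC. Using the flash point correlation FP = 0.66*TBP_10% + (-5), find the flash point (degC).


FP = 0.66 * 181 + (-5) = 114.46

114.46 degC


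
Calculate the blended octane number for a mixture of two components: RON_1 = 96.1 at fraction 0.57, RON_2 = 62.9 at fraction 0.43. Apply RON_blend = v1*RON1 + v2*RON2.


Linear blending: RON_blend = sum(vi * RONi)
Contribution 1: 0.57 * 96.1 = 54.777
Contribution 2: 0.43 * 62.9 = 27.047
RON_blend = 54.777 + 27.047 = 81.824

81.824


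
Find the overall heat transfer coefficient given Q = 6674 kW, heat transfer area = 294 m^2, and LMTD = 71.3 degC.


From Q = U*A*LMTD, U = Q / (A * LMTD)
U = 6674 / (294 * 71.3) = 6674 / 20962.2 = 0.3184

0.3184 kW/(m^2*K)


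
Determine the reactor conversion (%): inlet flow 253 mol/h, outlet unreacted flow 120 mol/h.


X = (F_in - F_out) / F_in * 100
Moles reacted = 253 - 120 = 133
X = 133 / 253 * 100
= 0.5257 * 100
= 52.57 %

52.57 %


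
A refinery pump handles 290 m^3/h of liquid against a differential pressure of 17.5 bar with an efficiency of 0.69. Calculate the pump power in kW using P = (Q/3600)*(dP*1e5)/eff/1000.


Q = 290 / 3600 = 0.0805556 m^3/s
P = 0.0805556 * (17.5 * 1e5) / 0.69 / 1000 = 204.3

204.3 kW
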